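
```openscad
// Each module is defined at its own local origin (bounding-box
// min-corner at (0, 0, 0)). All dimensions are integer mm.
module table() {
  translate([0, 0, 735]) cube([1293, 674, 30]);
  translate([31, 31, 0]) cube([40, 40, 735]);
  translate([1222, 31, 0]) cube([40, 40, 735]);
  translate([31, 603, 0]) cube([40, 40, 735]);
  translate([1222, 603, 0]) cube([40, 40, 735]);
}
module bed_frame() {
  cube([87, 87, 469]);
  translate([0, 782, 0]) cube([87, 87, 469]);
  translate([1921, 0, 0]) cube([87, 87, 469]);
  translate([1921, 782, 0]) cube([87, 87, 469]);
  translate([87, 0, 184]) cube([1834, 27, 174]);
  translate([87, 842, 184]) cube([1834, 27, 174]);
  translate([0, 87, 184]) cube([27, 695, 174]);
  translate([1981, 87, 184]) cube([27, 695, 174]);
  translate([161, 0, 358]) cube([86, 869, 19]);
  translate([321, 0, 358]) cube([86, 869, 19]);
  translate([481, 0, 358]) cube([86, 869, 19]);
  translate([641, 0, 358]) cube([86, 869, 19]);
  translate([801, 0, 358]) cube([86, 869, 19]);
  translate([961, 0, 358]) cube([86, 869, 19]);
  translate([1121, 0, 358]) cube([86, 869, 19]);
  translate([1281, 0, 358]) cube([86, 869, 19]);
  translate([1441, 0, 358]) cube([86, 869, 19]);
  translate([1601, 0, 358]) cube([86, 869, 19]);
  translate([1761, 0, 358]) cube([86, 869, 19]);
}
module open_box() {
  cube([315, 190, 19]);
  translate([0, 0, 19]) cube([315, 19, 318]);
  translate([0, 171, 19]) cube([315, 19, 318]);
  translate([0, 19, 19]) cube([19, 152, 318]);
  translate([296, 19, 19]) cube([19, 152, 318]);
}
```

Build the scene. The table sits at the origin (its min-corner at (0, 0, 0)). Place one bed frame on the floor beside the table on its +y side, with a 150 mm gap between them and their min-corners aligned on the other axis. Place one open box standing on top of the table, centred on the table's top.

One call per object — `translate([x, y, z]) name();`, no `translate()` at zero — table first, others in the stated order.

table();
translate([0, 824, 0]) bed_frame();
translate([489, 242, 765]) open_box();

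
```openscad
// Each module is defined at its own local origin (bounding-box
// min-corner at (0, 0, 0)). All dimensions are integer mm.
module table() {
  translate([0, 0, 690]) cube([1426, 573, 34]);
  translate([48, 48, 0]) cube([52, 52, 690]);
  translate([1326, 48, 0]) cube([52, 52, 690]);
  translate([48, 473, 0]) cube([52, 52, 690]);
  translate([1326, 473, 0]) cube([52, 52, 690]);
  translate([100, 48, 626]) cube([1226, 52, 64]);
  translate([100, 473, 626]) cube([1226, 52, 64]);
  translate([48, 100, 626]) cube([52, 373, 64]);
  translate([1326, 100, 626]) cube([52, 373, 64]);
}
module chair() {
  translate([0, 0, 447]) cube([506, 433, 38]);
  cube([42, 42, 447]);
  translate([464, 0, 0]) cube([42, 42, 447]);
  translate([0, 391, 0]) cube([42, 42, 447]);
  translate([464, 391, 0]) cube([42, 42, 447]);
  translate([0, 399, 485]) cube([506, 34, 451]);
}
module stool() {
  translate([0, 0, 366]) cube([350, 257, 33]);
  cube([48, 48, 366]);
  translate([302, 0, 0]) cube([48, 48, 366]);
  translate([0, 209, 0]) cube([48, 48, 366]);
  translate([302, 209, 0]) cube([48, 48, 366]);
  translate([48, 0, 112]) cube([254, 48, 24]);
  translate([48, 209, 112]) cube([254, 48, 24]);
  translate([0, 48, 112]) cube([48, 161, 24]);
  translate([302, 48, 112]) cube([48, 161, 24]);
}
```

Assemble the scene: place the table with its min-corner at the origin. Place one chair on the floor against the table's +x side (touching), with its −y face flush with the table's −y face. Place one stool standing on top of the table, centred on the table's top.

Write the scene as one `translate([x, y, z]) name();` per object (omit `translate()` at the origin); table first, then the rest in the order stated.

table();
translate([1426, 0, 0]) chair();
translate([538, 158, 724]) stool();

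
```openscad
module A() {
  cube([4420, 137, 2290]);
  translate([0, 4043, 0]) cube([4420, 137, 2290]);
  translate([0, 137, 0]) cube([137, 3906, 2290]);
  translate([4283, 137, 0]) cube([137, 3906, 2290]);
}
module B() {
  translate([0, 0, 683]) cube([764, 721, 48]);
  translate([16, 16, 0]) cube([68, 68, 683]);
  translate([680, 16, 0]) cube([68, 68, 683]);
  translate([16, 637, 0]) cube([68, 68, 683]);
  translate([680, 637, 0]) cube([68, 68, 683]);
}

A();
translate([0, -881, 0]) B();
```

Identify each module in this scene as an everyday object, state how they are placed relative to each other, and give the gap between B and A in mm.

A is a house frame. B is a table. The table is on the floor beside the house frame on its −y side. The gap between the table and the house frame is 160 mm.

The table's nearest face is 160 mm from the house frame's −y face.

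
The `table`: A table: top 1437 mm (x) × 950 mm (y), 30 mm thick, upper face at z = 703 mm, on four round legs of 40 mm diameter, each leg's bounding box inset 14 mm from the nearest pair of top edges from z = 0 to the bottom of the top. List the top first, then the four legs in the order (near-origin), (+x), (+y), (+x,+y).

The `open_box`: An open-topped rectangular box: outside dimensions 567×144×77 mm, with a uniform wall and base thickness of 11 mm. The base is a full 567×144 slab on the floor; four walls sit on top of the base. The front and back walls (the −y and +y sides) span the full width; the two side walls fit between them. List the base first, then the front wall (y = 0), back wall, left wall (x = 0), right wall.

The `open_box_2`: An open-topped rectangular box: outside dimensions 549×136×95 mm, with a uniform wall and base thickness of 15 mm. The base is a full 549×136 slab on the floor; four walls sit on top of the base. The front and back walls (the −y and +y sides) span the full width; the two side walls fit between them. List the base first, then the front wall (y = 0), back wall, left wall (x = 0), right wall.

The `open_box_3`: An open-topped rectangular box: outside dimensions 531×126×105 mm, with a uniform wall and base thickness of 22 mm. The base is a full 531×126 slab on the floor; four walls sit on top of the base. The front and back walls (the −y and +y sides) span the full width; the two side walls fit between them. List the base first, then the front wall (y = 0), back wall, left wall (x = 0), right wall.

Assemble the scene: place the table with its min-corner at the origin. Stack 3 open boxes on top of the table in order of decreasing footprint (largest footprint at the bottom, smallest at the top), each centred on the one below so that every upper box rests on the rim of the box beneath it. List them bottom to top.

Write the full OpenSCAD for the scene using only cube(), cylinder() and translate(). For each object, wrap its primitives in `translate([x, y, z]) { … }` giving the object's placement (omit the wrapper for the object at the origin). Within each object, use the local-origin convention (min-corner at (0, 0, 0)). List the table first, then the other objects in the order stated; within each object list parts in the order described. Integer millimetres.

translate([0, 0, 673]) cube([1437, 950, 30]);
translate([34, 34, 0]) cylinder(h = 673, r = 20);
translate([1403, 34, 0]) cylinder(h = 673, r = 20);
translate([34, 916, 0]) cylinder(h = 673, r = 20);
translate([1403, 916, 0]) cylinder(h = 673, r = 20);
translate([435, 403, 703]) {
  cube([567, 144, 11]);
  translate([0, 0, 11]) cube([567, 11, 66]);
  translate([0, 133, 11]) cube([567, 11, 66]);
  translate([0, 11, 11]) cube([11, 122, 66]);
  translate([556, 11, 11]) cube([11, 122, 66]);
}
translate([444, 407, 780]) {
  cube([549, 136, 15]);
  translate([0, 0, 15]) cube([549, 15, 80]);
  translate([0, 121, 15]) cube([549, 15, 80]);
  translate([0, 15, 15]) cube([15, 106, 80]);
  translate([534, 15, 15]) cube([15, 106, 80]);
}
translate([453, 412, 875]) {
  cube([531, 126, 22]);
  translate([0, 0, 22]) cube([531, 22, 83]);
  translate([0, 104, 22]) cube([531, 22, 83]);
  translate([0, 22, 22]) cube([22, 82, 83]);
  translate([509, 22, 22]) cube([22, 82, 83]);
}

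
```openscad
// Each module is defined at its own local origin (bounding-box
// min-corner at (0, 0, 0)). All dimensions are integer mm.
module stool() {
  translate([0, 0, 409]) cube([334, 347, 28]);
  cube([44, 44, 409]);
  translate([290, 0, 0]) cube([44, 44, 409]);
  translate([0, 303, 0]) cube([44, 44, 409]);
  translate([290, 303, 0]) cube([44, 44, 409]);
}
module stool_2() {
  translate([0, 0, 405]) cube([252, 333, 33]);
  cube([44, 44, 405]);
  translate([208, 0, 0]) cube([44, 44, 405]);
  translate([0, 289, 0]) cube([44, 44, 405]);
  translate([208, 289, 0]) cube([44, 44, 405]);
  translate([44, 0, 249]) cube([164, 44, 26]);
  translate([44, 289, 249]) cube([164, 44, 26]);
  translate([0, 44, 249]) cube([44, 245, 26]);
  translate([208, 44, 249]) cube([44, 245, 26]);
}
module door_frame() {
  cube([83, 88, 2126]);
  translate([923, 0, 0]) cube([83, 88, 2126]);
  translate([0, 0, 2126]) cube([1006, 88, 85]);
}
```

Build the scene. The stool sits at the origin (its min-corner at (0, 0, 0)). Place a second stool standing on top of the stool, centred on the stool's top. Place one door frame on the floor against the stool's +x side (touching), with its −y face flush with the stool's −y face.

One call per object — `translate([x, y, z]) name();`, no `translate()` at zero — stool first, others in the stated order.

stool();
translate([41, 7, 437]) stool_2();
translate([334, 0, 0]) door_frame();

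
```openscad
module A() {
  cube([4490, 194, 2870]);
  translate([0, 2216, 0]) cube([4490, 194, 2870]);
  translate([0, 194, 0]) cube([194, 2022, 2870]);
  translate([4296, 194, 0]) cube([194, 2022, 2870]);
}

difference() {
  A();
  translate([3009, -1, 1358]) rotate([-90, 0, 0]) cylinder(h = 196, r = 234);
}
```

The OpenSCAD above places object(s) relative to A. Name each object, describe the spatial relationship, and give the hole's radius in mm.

The subtracted cylinder has r = 234 mm.

A is a house frame. The house frame has a circular hole through its front wall. The hole's radius is 234 mm.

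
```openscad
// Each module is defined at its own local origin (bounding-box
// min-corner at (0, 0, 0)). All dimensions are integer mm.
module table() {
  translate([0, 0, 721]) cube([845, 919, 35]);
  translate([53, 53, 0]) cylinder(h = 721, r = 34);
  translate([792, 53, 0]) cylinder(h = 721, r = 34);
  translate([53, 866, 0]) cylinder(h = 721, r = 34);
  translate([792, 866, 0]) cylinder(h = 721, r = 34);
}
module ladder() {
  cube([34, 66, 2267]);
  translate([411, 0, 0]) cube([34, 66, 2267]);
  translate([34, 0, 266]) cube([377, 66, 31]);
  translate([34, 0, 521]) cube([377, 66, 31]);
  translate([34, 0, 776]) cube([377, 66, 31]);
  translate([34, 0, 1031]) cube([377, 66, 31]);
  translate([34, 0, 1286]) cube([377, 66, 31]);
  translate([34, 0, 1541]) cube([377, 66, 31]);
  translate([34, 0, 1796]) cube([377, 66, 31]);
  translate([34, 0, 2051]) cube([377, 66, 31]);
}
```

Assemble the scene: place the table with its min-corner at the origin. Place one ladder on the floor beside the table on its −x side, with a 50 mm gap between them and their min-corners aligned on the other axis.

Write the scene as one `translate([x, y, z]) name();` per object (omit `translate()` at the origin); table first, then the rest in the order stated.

table();
translate([-495, 0, 0]) ladder();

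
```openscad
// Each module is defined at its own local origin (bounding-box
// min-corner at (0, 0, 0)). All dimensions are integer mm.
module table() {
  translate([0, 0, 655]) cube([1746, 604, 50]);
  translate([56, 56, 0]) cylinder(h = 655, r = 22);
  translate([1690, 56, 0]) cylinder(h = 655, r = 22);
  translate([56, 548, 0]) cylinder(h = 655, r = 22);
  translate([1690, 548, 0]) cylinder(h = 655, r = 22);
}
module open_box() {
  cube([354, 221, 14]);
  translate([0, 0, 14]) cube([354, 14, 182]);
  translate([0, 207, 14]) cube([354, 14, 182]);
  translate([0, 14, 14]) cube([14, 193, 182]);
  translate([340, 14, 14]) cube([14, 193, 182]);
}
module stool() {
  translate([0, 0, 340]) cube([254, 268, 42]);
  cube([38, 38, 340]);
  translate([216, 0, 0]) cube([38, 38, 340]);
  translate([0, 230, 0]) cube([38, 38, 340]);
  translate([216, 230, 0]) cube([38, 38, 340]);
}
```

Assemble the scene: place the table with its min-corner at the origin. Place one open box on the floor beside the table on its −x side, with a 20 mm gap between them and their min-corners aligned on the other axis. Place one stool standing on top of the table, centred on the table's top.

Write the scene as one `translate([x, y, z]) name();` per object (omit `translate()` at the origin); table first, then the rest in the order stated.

table();
translate([-374, 0, 0]) open_box();
translate([746, 168, 705]) stool();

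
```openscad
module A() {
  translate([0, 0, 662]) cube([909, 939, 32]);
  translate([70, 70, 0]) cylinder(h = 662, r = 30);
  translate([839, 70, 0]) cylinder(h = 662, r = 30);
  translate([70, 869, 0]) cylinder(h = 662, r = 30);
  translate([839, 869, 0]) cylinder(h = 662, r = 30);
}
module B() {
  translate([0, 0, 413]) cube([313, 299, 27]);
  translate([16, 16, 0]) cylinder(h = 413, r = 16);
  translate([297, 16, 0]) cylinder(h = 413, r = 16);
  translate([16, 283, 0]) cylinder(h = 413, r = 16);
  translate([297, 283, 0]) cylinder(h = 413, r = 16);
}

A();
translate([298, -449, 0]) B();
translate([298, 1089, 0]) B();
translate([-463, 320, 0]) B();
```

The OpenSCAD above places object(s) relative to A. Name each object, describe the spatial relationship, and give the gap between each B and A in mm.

A is a table. B is a stool. Three stools sit around the table at the −y, +y, −x sides. The gap between each stool and the table is 150 mm.

Each stool's nearest face is 150 mm from the table's bounding box.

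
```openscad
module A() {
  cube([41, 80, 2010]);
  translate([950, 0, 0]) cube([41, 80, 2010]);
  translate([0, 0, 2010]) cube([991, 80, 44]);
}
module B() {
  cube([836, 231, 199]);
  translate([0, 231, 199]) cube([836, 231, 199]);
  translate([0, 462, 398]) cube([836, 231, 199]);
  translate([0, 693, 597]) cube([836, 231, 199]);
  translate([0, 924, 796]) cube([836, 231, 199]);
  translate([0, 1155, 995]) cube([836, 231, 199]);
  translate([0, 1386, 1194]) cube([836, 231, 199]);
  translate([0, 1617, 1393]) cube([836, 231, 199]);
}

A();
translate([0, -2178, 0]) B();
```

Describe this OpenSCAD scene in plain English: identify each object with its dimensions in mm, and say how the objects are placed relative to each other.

A is a rectangular door frame: two vertical jambs of 41×80 mm section, 2010 mm tall, with a clear opening 909 mm wide between their inner faces. A header 44 mm tall and 80 mm deep lies on top of the jambs and spans the full outside width.

B is a run of 8 identical solid stair steps. Each tread is 836×231 mm and each step block is 199 mm high. Step 1 rests on the floor; step k is offset from step 1 by (k−1)×231 mm in y and (k−1)×199 mm in z.

The staircase is on the floor beside the door frame on its −y side.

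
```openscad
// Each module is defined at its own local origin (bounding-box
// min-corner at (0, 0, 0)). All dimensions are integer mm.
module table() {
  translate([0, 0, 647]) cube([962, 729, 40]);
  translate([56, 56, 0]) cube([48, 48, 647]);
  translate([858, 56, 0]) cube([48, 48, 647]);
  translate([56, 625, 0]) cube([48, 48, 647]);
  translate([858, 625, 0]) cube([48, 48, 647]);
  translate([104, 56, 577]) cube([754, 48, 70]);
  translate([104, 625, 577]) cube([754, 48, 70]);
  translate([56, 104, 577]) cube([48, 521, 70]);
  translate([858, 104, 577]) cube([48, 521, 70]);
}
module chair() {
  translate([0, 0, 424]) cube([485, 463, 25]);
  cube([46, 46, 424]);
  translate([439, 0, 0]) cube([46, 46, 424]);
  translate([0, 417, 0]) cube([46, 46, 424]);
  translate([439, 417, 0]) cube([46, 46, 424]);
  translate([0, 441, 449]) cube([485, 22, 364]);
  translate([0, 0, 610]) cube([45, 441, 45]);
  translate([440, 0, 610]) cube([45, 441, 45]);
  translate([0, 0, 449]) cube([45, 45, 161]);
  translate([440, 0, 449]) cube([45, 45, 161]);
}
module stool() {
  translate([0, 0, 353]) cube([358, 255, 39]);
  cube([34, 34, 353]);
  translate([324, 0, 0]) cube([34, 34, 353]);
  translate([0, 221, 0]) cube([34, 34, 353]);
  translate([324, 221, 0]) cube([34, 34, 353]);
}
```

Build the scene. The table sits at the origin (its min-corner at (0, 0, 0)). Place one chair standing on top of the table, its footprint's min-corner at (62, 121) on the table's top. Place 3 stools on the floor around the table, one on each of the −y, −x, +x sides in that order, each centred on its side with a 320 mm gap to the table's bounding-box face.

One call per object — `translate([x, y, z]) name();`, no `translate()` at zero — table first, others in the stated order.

table();
translate([62, 121, 687]) chair();
translate([302, -575, 0]) stool();
translate([-678, 237, 0]) stool();
translate([1282, 237, 0]) stool();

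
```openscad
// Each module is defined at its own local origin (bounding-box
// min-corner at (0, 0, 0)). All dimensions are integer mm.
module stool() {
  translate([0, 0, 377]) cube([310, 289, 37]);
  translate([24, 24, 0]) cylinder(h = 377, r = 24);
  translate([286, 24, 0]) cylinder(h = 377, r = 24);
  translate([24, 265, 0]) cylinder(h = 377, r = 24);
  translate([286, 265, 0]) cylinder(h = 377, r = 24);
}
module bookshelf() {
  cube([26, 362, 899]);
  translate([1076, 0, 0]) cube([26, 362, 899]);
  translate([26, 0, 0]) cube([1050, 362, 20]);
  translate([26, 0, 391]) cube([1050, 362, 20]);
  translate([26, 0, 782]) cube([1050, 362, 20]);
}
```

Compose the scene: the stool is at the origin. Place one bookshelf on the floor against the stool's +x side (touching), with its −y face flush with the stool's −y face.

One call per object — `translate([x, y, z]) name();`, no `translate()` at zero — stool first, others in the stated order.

stool();
translate([310, 0, 0]) bookshelf();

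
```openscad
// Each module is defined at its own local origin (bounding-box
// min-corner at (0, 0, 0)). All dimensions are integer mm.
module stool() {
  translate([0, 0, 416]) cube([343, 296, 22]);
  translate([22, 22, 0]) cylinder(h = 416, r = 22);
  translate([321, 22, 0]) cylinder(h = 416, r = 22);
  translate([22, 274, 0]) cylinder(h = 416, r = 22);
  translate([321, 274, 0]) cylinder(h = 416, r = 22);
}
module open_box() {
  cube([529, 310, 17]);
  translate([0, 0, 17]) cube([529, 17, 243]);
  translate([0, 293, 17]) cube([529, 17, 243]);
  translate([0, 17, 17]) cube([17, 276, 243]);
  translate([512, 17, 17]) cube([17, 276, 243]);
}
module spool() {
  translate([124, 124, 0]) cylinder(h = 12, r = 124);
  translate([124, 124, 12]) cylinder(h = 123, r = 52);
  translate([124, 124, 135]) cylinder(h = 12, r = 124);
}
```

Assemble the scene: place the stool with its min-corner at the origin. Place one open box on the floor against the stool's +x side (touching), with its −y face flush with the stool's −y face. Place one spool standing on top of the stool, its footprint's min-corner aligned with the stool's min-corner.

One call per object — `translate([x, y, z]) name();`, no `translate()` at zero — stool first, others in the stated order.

stool();
translate([343, 0, 0]) open_box();
translate([0, 0, 438]) spool();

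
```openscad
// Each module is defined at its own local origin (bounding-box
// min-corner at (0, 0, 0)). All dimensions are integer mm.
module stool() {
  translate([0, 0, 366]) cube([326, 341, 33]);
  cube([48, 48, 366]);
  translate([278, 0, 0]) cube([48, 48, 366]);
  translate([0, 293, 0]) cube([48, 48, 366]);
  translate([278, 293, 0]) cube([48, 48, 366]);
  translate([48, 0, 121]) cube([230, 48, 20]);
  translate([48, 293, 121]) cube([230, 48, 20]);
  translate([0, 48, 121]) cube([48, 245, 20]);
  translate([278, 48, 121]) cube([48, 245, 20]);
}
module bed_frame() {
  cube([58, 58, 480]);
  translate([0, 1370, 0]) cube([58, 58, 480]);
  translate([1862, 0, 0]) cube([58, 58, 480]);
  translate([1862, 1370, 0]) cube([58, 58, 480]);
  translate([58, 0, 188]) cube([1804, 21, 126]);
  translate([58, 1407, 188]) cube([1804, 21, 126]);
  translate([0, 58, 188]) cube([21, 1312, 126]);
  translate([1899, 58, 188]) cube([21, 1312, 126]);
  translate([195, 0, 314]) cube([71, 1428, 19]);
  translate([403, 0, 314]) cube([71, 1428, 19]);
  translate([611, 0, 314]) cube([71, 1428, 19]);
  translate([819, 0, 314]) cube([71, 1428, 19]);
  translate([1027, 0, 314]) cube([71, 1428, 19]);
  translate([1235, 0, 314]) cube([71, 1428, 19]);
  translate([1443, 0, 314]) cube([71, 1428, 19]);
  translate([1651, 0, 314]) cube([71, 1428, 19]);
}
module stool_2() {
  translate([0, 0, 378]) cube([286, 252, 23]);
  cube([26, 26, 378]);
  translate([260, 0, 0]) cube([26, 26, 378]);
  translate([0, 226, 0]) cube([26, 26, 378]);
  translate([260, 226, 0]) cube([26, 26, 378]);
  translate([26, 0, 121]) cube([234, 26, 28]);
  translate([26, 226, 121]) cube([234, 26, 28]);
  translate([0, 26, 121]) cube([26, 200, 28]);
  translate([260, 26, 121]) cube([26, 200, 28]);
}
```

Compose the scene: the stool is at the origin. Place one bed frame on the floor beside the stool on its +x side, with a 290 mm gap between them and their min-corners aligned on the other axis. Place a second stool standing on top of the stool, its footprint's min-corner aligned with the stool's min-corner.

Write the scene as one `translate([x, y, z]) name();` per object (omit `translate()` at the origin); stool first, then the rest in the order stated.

stool();
translate([616, 0, 0]) bed_frame();
translate([0, 0, 399]) stool_2();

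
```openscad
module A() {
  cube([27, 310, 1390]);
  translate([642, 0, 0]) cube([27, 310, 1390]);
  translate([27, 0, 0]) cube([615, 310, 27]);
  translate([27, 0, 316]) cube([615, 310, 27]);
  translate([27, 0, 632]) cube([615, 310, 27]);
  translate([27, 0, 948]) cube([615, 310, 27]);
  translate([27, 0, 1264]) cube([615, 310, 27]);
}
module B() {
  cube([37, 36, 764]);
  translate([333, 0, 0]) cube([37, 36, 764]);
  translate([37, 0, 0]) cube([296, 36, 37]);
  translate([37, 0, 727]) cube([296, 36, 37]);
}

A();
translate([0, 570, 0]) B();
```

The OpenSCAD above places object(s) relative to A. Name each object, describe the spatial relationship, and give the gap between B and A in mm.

A is a bookshelf. B is a picture frame. The picture frame is on the floor beside the bookshelf on its +y side. The gap between the picture frame and the bookshelf is 260 mm.

The picture frame's nearest face is 260 mm from the bookshelf's +y face.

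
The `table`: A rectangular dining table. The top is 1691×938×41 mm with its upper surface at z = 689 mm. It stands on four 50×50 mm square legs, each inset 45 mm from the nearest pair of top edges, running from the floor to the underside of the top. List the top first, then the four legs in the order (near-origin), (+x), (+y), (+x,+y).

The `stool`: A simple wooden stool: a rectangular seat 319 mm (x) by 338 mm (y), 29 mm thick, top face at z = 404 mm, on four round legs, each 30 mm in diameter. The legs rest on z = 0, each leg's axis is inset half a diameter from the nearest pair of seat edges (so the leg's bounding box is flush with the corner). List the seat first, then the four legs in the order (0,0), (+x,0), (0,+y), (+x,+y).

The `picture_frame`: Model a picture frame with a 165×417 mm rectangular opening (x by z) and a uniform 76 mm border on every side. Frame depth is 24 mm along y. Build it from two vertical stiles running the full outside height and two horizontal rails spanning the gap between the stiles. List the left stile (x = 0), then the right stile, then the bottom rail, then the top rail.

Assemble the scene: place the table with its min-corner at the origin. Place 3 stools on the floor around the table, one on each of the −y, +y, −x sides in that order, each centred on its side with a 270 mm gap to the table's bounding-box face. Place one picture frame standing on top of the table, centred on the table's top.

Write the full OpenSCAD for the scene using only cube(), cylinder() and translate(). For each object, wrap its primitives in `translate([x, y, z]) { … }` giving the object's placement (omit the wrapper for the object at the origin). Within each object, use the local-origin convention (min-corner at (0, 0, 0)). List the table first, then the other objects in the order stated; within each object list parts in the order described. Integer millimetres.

translate([0, 0, 648]) cube([1691, 938, 41]);
translate([45, 45, 0]) cube([50, 50, 648]);
translate([1596, 45, 0]) cube([50, 50, 648]);
translate([45, 843, 0]) cube([50, 50, 648]);
translate([1596, 843, 0]) cube([50, 50, 648]);
translate([686, -608, 0]) {
  translate([0, 0, 375]) cube([319, 338, 29]);
  translate([15, 15, 0]) cylinder(h = 375, r = 15);
  translate([304, 15, 0]) cylinder(h = 375, r = 15);
  translate([15, 323, 0]) cylinder(h = 375, r = 15);
  translate([304, 323, 0]) cylinder(h = 375, r = 15);
}
translate([686, 1208, 0]) {
  translate([0, 0, 375]) cube([319, 338, 29]);
  translate([15, 15, 0]) cylinder(h = 375, r = 15);
  translate([304, 15, 0]) cylinder(h = 375, r = 15);
  translate([15, 323, 0]) cylinder(h = 375, r = 15);
  translate([304, 323, 0]) cylinder(h = 375, r = 15);
}
translate([-589, 300, 0]) {
  translate([0, 0, 375]) cube([319, 338, 29]);
  translate([15, 15, 0]) cylinder(h = 375, r = 15);
  translate([304, 15, 0]) cylinder(h = 375, r = 15);
  translate([15, 323, 0]) cylinder(h = 375, r = 15);
  translate([304, 323, 0]) cylinder(h = 375, r = 15);
}
translate([687, 457, 689]) {
  cube([76, 24, 569]);
  translate([241, 0, 0]) cube([76, 24, 569]);
  translate([76, 0, 0]) cube([165, 24, 76]);
  translate([76, 0, 493]) cube([165, 24, 76]);
}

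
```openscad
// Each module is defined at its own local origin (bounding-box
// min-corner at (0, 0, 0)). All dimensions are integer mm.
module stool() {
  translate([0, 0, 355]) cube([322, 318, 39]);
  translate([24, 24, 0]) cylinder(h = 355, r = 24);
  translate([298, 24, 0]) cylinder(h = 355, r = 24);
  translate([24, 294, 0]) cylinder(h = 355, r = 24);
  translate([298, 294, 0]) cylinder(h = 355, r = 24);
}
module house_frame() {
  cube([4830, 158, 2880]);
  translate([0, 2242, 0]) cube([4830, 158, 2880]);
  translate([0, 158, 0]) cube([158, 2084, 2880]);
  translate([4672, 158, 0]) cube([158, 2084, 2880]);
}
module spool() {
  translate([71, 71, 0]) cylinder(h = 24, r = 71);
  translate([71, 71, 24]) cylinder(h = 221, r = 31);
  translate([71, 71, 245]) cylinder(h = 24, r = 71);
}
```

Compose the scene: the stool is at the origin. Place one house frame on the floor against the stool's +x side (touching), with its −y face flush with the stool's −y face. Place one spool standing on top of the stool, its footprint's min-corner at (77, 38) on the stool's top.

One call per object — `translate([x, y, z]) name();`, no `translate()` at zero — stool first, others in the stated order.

stool();
translate([322, 0, 0]) house_frame();
translate([77, 38, 394]) spool();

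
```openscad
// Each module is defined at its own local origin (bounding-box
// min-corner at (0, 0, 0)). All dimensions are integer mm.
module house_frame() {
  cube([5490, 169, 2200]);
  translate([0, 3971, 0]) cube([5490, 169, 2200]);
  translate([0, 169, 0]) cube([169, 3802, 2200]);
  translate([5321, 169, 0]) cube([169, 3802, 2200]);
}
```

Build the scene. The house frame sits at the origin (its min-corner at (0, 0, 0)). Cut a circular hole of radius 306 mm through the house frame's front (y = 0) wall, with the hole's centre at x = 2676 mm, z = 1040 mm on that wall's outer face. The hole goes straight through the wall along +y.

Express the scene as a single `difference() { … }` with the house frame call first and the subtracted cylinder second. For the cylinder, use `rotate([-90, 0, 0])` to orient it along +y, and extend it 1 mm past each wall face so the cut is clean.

difference() {
  house_frame();
  translate([2676, -1, 1040]) rotate([-90, 0, 0]) cylinder(h = 171, r = 306);
}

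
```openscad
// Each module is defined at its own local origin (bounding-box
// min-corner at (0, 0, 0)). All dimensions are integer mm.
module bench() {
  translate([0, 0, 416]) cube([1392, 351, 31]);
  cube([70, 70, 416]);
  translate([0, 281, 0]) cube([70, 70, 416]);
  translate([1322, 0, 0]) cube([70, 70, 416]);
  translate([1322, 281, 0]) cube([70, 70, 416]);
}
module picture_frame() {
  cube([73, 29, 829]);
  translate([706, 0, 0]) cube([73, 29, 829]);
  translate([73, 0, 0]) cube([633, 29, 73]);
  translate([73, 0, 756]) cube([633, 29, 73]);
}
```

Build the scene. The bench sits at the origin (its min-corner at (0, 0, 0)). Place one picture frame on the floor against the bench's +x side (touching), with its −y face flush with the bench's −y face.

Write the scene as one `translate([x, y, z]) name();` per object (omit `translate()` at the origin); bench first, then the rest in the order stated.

bench();
translate([1392, 0, 0]) picture_frame();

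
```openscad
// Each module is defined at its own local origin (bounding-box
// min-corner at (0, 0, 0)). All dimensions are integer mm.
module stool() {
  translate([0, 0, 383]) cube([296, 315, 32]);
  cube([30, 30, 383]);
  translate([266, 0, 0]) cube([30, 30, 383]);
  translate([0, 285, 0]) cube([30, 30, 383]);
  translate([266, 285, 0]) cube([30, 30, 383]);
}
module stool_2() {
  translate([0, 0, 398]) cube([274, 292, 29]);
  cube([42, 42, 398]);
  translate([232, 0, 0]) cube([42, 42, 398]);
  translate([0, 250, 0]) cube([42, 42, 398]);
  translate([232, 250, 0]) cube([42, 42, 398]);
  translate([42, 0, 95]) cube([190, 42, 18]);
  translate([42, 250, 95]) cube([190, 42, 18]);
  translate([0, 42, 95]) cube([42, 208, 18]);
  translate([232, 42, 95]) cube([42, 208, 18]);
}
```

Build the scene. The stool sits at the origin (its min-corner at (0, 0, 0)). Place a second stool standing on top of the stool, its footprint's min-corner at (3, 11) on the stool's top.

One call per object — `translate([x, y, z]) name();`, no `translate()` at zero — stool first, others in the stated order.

stool();
translate([3, 11, 415]) stool_2();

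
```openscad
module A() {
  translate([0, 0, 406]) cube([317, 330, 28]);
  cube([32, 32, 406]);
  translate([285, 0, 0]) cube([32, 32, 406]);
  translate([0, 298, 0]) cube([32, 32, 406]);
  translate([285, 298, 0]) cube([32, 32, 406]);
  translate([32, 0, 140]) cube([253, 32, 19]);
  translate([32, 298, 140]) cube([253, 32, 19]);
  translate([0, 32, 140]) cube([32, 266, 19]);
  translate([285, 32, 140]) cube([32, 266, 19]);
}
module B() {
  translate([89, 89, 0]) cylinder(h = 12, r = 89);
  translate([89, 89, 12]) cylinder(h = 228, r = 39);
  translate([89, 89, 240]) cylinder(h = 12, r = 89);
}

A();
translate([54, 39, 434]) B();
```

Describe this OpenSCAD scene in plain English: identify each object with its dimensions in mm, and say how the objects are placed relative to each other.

A is a simple wooden stool: a rectangular seat 317 mm (x) by 330 mm (y), 28 mm thick, top face at z = 434 mm, on four square legs, each 32×32 mm in cross-section. The legs rest on z = 0, each flush with a corner of the seat. Four stretchers, 32 mm wide and 19 mm tall, connect adjacent legs with their undersides at z = 140 mm, each running between the inner faces of the legs it joins and aligned with the legs' outer faces on the other axis.

B is a spool: two coaxial disc flanges of radius 89 mm and thickness 12 mm, joined by a core cylinder of radius 39 mm and height 228 mm. The lower flange rests on z = 0 and the three cylinders share a vertical axis.

The spool is on top of the stool.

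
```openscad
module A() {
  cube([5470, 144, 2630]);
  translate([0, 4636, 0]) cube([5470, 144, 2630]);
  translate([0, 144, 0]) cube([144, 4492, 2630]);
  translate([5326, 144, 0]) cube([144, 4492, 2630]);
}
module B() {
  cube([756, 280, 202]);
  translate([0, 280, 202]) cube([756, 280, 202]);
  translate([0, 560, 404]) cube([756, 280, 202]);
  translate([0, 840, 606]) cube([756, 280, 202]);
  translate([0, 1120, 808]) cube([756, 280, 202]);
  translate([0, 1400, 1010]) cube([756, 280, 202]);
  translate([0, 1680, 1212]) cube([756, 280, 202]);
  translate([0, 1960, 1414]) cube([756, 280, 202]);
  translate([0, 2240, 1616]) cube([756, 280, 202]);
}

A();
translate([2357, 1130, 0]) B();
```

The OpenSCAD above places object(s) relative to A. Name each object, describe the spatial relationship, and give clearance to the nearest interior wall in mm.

Clearances: x = 2213, y = 986; minimum 986 mm.

A is a house frame. B is a staircase. The staircase sits inside the house frame, centred. The clearance to the nearest interior wall is 986 mm.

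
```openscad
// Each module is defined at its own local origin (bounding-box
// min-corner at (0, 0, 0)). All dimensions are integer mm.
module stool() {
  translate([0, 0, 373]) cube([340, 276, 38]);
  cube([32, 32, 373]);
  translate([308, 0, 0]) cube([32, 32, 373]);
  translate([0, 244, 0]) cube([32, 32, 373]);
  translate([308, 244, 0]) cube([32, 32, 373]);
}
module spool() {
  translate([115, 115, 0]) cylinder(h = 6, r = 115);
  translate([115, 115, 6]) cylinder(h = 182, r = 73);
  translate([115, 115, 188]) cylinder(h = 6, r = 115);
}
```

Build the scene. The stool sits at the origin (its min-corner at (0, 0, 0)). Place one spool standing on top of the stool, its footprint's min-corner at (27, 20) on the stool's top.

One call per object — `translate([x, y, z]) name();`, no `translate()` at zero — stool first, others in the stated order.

stool();
translate([27, 20, 411]) spool();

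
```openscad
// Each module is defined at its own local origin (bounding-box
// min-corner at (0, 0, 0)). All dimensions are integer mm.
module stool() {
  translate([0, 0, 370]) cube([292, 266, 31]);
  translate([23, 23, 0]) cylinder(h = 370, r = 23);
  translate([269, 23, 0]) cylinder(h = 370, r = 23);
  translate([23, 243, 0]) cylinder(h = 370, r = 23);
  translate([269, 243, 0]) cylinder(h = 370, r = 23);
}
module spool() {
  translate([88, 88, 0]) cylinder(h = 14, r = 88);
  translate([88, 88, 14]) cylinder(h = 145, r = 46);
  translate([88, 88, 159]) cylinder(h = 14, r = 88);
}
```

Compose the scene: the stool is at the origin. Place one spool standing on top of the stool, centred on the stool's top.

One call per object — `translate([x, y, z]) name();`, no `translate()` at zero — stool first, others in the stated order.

stool();
translate([58, 45, 401]) spool();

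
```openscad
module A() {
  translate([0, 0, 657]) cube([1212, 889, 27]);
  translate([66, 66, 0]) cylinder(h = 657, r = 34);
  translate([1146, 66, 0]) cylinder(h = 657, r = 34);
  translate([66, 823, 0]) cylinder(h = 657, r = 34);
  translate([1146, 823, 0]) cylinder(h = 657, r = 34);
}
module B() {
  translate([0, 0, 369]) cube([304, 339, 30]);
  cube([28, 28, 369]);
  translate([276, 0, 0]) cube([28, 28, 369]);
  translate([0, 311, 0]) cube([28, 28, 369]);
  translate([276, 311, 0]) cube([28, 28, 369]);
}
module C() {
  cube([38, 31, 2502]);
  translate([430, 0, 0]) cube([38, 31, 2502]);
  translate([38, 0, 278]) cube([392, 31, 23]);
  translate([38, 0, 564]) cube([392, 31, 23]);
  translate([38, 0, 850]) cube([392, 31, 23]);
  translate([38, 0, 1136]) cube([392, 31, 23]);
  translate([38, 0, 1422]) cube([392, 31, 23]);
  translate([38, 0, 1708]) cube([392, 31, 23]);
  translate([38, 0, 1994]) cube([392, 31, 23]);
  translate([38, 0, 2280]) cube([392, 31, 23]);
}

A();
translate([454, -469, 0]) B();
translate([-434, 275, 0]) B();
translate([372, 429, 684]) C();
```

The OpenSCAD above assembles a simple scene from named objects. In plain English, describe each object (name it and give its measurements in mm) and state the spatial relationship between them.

A is a table with a 1212×889 mm rectangular top, 27 mm thick, top surface at z = 684 mm, supported by four round legs of 68 mm diameter, each leg's bounding box inset 32 mm from the nearest pair of top edges, running from the floor.

B is a four-legged stool. The seat is a 304×339×30 mm slab whose top surface is at z = 399 mm; four square legs, each 28×28 mm in cross-section, run from the floor (z = 0) to the underside of the seat, each flush with a corner of the seat.

C is a wooden ladder with two side rails of 38×31 mm section and 2502 mm height, set 468 mm apart overall. Between them run 8 rectangular rungs (31 mm deep, 23 mm thick), front faces flush with the rails' −y face. The bottom of the first rung is 278 mm above the floor and each subsequent rung is 286 mm higher than the one below.

Two stools sit around the table at the −y, −x sides. The ladder is on top of the table, centred.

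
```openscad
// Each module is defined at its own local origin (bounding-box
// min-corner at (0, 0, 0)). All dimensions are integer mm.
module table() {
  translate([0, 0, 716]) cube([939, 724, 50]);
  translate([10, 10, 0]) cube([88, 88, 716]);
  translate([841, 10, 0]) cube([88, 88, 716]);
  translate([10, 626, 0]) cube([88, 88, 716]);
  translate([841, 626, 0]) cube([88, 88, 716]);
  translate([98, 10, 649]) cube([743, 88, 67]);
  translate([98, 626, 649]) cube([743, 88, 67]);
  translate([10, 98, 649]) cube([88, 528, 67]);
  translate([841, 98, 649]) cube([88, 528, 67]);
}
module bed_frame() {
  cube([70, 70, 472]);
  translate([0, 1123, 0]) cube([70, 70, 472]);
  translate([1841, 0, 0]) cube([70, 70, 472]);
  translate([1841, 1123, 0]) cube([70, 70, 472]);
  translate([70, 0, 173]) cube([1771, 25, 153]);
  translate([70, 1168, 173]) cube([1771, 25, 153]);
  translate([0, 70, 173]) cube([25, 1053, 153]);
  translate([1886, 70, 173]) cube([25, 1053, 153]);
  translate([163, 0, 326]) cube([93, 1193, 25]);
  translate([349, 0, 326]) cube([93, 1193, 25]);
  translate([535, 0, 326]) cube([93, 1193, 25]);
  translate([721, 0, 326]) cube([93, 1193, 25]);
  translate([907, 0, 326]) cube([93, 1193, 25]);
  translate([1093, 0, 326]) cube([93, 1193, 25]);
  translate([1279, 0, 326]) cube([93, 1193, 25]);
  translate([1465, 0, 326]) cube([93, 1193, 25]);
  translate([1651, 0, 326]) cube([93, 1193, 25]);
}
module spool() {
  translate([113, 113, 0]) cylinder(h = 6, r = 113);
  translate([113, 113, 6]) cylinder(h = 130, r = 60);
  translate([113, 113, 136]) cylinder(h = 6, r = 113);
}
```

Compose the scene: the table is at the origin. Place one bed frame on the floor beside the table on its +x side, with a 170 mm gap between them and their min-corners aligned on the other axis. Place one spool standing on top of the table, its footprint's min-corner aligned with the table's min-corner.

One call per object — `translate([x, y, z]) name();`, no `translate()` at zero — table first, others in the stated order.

table();
translate([1109, 0, 0]) bed_frame();
translate([0, 0, 766]) spool();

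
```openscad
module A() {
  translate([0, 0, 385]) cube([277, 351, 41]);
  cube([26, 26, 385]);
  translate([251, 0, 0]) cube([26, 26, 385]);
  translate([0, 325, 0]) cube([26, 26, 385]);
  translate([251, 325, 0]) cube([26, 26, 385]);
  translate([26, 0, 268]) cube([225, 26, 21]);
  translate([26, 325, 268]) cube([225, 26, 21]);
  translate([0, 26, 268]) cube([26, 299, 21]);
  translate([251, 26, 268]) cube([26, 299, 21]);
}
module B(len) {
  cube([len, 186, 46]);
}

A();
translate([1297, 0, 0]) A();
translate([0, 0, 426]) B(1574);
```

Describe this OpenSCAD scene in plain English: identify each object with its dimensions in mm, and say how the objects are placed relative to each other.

A is a simple wooden stool: a rectangular seat 277 mm (x) by 351 mm (y), 41 mm thick, top face at z = 426 mm, on four square legs, each 26×26 mm in cross-section. The legs rest on z = 0, each flush with a corner of the seat. Four stretchers, 26 mm wide and 21 mm tall, connect adjacent legs with their undersides at z = 268 mm, each running between the inner faces of the legs it joins and aligned with the legs' outer faces on the other axis.

B is a rectangular beam 1574 mm long (x), 186 mm deep (y), 46 mm thick (z).

The beam spans the tops of two stools placed 1020 mm apart, resting at z = 426 mm.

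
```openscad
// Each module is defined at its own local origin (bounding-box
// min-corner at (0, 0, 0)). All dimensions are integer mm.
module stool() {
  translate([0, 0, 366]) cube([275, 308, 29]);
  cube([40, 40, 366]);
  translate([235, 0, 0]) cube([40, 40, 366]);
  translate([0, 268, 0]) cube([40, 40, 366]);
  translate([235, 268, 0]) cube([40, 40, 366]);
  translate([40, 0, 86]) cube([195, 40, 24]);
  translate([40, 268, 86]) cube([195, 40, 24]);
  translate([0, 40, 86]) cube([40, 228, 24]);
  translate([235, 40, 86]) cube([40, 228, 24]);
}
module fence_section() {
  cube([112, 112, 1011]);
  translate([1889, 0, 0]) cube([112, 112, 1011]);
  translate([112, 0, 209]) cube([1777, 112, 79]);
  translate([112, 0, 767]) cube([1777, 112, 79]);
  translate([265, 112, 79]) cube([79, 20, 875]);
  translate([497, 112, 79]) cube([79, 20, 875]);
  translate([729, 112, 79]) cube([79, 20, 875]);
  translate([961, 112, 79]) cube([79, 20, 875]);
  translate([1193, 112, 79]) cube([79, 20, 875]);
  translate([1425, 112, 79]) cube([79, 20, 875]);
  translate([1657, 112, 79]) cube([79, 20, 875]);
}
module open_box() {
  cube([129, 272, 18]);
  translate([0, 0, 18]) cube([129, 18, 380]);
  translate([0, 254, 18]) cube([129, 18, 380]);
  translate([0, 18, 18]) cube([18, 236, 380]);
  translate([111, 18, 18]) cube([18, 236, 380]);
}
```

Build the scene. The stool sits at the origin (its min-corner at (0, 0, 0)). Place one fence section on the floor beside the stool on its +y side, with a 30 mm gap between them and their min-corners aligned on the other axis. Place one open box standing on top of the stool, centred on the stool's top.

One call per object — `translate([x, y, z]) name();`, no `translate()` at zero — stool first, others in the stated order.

stool();
translate([0, 338, 0]) fence_section();
translate([73, 18, 395]) open_box();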